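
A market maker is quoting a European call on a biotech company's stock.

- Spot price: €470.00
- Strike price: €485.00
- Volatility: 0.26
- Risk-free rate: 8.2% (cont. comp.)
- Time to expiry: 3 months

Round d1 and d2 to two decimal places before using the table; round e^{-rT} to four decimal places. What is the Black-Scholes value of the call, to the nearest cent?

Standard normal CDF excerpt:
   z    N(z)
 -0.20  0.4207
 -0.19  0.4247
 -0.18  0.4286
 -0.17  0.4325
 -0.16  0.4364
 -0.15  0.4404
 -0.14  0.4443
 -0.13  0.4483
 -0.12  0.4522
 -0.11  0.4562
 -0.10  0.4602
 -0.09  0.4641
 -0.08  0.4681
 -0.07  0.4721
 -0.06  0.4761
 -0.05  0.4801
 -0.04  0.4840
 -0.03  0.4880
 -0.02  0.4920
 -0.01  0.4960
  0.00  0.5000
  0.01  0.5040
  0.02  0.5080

σ√T = 0.26 × 0.5000 = 0.1300
d₁ = [ln(470/485) + (0.082 + ½·0.26²)·0.25] / (σ√T) = (-0.0314 + 0.0290) / 0.1300 = -0.0190 ≈ -0.02
d₂ = -0.0190 − 0.1300 = -0.1490 ≈ -0.15
e^(−rT) = e^(−0.082·0.25) = 0.9797
N(d₁) = N(-0.02) = 0.4920;  N(d₂) = N(-0.15) = 0.4404
C = 470·0.4920 − 485·0.9797·0.4404 = 231.2400 − 209.2580 = 21.9820

€21.98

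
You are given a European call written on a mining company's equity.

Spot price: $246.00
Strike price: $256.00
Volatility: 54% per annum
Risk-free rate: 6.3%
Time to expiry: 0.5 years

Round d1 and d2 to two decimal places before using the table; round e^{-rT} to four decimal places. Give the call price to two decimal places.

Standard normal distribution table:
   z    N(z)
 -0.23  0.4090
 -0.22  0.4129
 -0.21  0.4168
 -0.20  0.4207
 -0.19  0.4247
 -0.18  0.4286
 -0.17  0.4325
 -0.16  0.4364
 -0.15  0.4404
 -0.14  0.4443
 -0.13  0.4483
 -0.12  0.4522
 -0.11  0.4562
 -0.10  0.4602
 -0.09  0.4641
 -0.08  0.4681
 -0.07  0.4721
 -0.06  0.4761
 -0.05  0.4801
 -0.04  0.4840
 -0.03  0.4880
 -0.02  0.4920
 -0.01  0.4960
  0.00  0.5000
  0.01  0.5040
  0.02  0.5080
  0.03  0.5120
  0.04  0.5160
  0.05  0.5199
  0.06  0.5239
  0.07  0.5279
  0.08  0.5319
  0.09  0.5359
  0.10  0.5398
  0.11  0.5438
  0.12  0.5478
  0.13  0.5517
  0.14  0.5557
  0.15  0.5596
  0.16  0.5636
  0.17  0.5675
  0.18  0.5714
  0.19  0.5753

σ√T = 0.54 × 0.7071 = 0.3818
d₁ = [ln(246/256) + (0.063 + 0.54²/2)·0.5] / 0.3818 = [-0.0398 + 0.1044] / 0.3818 = 0.1691 which rounds to 0.17
d₂ = d₁ − σ√T = 0.1691 − 0.3818 = -0.2128 which rounds to -0.21
e^(−rT) = e^(−0.063·0.5) = 0.9690
N(d₁) = N(0.17) = 0.5675;  N(d₂) = N(-0.21) = 0.4168
C = 246·0.5675 − 256·0.9690·0.4168 = 139.6050 − 103.3931 = 36.2119

$36.21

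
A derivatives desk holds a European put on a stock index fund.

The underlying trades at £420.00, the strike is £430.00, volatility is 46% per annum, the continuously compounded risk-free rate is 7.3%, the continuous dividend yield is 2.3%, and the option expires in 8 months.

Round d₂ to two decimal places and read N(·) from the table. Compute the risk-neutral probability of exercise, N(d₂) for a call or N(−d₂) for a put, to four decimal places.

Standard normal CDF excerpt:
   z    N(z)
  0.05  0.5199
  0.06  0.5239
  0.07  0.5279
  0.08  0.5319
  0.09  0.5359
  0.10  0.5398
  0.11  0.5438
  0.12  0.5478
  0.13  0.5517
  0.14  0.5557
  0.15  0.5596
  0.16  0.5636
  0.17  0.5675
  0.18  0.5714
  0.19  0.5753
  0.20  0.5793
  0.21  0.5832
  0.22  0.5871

0.5636

σ√T = 0.46·√0.6667 = 0.3756
ln(S/K) + (r − q + σ²/2)T = ln(420/430) + (0.073 − 0.023 + 0.46²/2)·0.6667 = -0.0235 + 0.1039 = 0.0803
d₁ = 0.0803 / 0.3756 = 0.2139 → 0.21
d₂ = d₁ − σ√T = 0.2139 − 0.3756 = -0.1617 → -0.16
Pr(exercise) under Q = N(−d₂) = N(0.16) = 0.5636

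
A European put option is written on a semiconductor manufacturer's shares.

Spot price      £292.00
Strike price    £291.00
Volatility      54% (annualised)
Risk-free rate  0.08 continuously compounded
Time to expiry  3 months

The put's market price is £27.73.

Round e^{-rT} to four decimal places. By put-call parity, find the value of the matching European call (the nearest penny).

£34.49

exp(−rT) = exp(−0.08·0.25) = 0.9802
Put-call parity: C − P = S − K·e^(−rT) = 292 − 291·0.9802 = 292 − 285.2382 = 6.7618
C = P + (C − P) = 27.73 + (6.7618) = 34.4918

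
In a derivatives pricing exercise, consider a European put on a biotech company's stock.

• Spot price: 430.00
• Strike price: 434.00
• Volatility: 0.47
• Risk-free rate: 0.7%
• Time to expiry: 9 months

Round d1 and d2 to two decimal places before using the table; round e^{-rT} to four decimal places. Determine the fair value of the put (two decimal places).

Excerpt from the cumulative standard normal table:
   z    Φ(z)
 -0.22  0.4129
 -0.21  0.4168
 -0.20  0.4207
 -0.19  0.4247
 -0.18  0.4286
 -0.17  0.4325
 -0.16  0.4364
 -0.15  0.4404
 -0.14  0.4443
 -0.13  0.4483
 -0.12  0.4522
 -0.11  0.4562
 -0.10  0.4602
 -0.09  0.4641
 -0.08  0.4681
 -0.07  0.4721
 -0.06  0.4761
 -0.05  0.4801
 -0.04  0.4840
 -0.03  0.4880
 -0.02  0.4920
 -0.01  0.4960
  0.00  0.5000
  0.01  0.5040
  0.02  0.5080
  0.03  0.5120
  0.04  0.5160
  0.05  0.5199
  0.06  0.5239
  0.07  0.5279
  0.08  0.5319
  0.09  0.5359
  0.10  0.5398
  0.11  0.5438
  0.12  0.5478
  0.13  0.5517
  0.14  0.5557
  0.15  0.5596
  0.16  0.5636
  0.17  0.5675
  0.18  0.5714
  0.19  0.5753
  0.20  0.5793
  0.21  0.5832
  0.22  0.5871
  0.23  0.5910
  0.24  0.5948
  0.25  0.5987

69.17

T = 0.75;  σ√T = 0.4070
ln(S/K) + (r + σ²/2)T = ln(430/434) + (0.007 + 0.47²/2)·0.75 = -0.0093 + 0.0881 = 0.0788
d₁ = 0.0788 / 0.4070 = 0.1937 ⇒ 0.19
d₂ = d₁ − σ√T = 0.1937 − 0.4070 = -0.2134 ⇒ -0.21
exp(−rT) = exp(−0.007·0.75) = 0.9948
N(−d₂) = N(0.21) = 0.5832;  N(−d₁) = N(-0.19) = 0.4247
P = 434·0.9948·0.5832 − 430·0.4247 = 251.7926 − 182.6210 = 69.1716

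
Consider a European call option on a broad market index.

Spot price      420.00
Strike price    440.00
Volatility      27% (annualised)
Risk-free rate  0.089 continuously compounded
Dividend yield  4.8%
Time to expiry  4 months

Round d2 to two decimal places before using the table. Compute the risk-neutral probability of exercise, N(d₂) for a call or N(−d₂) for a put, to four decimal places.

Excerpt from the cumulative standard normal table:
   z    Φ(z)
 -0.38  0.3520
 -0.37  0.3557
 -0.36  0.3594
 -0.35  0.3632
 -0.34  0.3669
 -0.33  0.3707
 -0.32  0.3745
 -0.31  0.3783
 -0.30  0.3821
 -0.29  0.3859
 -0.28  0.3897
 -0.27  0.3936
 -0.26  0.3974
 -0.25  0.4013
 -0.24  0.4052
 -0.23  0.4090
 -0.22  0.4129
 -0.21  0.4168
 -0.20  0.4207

0.3859

T = 0.3333;  σ√T = 0.1559
d₁ = [ln(420/440) + (0.089 − 0.048 + 0.27²/2)·0.3333] / 0.1559 = [-0.0465 + 0.0258] / 0.1559 = -0.1328 ⇒ -0.13
d₂ = d₁ − σ√T = -0.1328 − 0.1559 = -0.2887 ⇒ -0.29
Risk-neutral Pr[S_T > K] = N(d₂) = N(-0.29) = 0.3859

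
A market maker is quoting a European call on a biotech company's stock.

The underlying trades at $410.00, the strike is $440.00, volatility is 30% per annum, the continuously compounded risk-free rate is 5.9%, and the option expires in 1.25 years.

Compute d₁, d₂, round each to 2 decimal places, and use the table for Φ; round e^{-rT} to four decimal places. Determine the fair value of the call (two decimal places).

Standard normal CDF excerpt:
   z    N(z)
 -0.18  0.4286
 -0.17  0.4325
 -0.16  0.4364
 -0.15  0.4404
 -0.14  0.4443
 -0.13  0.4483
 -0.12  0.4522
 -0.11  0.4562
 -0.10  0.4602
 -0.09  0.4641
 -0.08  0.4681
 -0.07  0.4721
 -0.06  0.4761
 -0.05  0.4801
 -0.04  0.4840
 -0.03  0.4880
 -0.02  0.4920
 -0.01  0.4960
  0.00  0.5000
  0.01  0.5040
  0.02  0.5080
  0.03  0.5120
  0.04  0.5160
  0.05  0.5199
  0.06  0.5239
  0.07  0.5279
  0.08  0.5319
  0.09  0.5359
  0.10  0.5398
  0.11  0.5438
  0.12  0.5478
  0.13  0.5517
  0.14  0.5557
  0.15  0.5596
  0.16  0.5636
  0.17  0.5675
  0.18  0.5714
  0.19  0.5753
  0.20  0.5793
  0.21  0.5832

$55.91

σ√T = 0.3·√1.25 = 0.3354
d₁ = [ln(410/440) + (0.059 + 0.3²/2)·1.25] / 0.3354 = [-0.0706 + 0.1300] / 0.3354 = 0.1770 which rounds to 0.18
d₂ = d₁ − σ√T = 0.1770 − 0.3354 = -0.1584 which rounds to -0.16
e^(−rT) = e^(−0.059·1.25) = 0.9289
C = 410·N(0.18) − 440·0.9289·N(-0.16) = 410·0.5714 − 440·0.9289·0.4364 = 234.2740 − 178.3637 = 55.9103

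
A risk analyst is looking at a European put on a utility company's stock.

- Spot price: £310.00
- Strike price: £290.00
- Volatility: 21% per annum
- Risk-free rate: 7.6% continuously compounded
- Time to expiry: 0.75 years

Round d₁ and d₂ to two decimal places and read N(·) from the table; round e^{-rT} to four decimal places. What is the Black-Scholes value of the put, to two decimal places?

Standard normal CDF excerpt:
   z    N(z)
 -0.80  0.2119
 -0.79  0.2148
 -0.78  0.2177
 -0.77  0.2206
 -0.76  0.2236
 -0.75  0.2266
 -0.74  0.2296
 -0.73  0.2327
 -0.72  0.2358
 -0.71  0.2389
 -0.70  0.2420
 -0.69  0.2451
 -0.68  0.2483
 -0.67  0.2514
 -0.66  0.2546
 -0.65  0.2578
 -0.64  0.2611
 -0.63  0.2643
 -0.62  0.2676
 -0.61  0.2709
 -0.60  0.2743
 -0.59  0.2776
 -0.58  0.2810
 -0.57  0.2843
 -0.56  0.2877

T = 0.75;  σ√T = 0.1819
d₁ = [ln(310/290) + (0.076 + ½·0.21²)·0.75] / (σ√T) = (0.0667 + 0.0735) / 0.1819 = 0.7711 ≈ 0.77
d₂ = 0.7711 − 0.1819 = 0.5892 ≈ 0.59
e^(−rT) = e^(−0.076·0.75) = 0.9446
P = 290·0.9446·N(-0.59) − 310·N(-0.77) = 290·0.9446·0.2776 − 310·0.2206 = 76.0441 − 68.3860 = 7.6581

£7.66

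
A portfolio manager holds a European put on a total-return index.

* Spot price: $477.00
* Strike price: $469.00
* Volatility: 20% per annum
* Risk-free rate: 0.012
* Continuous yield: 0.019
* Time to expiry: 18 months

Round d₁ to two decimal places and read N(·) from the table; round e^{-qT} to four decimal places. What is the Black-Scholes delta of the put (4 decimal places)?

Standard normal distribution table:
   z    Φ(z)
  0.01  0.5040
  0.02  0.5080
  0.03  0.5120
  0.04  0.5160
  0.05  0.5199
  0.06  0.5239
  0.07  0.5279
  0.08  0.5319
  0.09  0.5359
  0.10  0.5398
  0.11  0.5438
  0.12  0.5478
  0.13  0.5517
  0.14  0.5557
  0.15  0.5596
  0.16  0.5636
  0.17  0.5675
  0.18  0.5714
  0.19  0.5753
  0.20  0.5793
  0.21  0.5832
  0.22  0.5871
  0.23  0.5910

σ√T = 0.2 × 1.2247 = 0.2449
d₁ = [ln(477/469) + (0.012 − 0.019 + ½·0.2²)·1.5] / (σ√T) = (0.0169 + 0.0195) / 0.2449 = 0.1487 which rounds to 0.15
N(d₁) = N(0.15) = 0.5596
Δ_put = exp(−qT)·(N(d₁) − 1) = 0.9719·(0.5596 − 1) = -0.4280

-0.4280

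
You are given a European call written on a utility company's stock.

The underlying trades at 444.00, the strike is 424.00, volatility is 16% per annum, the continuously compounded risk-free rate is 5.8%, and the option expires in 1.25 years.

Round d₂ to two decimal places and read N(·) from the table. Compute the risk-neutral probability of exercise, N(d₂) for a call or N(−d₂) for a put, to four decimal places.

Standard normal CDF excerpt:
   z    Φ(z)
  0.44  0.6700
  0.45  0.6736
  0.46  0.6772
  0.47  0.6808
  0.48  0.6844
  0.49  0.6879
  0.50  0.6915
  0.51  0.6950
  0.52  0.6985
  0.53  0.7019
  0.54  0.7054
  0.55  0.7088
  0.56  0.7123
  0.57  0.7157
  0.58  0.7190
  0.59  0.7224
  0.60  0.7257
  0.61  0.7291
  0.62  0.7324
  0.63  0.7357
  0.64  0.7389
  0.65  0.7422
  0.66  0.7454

0.7157

σ√T = 0.16·√1.25 = 0.1789
d₁ = [ln(444/424) + (0.058 + 0.16²/2)·1.25] / 0.1789 = [0.0461 + 0.0885] / 0.1789 = 0.7524 ≈ 0.75
d₂ = d₁ − σ√T = 0.7524 − 0.1789 = 0.5735 ≈ 0.57
Pr(exercise) under Q = N(d₂) = 0.7157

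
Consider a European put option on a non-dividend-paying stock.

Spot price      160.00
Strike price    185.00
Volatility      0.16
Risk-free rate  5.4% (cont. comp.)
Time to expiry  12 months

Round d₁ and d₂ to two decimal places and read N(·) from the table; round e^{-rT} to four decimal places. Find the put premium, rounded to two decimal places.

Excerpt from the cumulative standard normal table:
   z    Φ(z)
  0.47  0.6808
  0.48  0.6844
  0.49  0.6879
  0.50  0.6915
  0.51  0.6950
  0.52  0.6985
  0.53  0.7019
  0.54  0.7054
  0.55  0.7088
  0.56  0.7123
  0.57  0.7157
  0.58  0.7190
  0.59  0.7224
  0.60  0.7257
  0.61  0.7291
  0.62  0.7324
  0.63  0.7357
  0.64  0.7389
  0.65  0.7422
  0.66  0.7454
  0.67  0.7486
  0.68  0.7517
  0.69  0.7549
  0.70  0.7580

20.02

σ√T = 0.16 × 1.0000 = 0.1600
d₁ = [ln(160/185) + (0.054 + ½·0.16²)·1] / (σ√T) = (-0.1452 + 0.0668) / 0.1600 = -0.4899 ⇒ -0.49
d₂ = -0.4899 − 0.1600 = -0.6499 ⇒ -0.65
e^(−rT) = e^(−0.054·1) = 0.9474
P = 185·0.9474·N(0.65) − 160·N(0.49) = 185·0.9474·0.7422 − 160·0.6879 = 130.0847 − 110.0640 = 20.0207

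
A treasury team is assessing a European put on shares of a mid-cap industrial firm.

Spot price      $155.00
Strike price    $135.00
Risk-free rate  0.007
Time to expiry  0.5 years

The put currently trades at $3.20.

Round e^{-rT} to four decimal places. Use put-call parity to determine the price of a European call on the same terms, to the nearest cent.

e^(−rT) = e^(−0.007·0.5) = 0.9965
Put-call parity: C − P = S − K·e^(−rT) = 155 − 135·0.9965 = 155 − 134.5275 = 20.4725
C = P + (C − P) = 3.20 + (20.4725) = 23.6725

$23.67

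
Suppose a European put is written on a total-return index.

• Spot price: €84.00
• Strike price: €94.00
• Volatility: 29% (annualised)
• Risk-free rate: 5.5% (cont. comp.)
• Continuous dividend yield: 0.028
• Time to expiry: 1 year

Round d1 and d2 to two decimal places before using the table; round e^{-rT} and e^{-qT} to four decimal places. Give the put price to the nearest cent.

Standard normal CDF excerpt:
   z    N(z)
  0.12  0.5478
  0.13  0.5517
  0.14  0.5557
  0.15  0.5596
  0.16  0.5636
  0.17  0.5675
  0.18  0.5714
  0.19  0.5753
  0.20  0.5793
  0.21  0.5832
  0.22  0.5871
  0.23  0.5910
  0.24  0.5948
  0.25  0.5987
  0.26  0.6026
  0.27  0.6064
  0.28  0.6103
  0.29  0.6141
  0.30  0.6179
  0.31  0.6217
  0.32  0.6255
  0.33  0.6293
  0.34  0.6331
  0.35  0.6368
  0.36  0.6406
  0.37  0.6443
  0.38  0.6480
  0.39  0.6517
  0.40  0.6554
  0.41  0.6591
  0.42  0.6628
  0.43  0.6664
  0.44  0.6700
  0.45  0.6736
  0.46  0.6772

€13.90

T = 1;  σ√T = 0.2900
d₁ = [ln(84/94) + (0.055 − 0.028 + 0.29²/2)·1] / 0.2900 = [-0.1125 + 0.0691] / 0.2900 = -0.1498 → -0.15
d₂ = d₁ − σ√T = -0.1498 − 0.2900 = -0.4398 → -0.44
exp(−qT) = exp(−0.028·1) = 0.9724;  exp(−rT) = exp(−0.055·1) = 0.9465
N(−d₂) = N(0.44) = 0.6700;  N(−d₁) = N(0.15) = 0.5596
P = 94·0.9465·0.6700 − 84·0.9724·0.5596 = 59.6106 − 45.7090 = 13.9015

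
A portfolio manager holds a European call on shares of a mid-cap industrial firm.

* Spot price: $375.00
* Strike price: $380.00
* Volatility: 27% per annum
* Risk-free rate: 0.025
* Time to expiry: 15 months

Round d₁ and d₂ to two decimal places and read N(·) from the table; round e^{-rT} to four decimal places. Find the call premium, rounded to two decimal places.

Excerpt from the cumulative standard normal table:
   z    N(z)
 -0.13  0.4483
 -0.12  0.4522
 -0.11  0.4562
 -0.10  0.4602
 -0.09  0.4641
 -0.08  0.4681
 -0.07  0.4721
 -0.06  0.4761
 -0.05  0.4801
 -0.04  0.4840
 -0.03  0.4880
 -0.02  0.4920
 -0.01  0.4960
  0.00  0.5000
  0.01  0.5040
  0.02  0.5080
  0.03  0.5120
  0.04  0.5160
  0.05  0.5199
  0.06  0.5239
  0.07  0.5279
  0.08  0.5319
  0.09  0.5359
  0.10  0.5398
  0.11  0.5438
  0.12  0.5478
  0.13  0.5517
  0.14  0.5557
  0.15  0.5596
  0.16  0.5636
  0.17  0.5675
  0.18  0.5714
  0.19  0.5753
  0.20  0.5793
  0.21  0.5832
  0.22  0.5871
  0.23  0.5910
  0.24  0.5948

$47.77

σ√T = 0.27 × 1.1180 = 0.3019
d₁ = [ln(375/380) + (0.025 + ½·0.27²)·1.25] / (σ√T) = (-0.0132 + 0.0768) / 0.3019 = 0.2106 which rounds to 0.21
d₂ = 0.2106 − 0.3019 = -0.0913 which rounds to -0.09
e^(−rT) = e^(−0.025·1.25) = 0.9692
N(d₁) = N(0.21) = 0.5832;  N(d₂) = N(-0.09) = 0.4641
C = 375·0.5832 − 380·0.9692·0.4641 = 218.7000 − 170.9262 = 47.7738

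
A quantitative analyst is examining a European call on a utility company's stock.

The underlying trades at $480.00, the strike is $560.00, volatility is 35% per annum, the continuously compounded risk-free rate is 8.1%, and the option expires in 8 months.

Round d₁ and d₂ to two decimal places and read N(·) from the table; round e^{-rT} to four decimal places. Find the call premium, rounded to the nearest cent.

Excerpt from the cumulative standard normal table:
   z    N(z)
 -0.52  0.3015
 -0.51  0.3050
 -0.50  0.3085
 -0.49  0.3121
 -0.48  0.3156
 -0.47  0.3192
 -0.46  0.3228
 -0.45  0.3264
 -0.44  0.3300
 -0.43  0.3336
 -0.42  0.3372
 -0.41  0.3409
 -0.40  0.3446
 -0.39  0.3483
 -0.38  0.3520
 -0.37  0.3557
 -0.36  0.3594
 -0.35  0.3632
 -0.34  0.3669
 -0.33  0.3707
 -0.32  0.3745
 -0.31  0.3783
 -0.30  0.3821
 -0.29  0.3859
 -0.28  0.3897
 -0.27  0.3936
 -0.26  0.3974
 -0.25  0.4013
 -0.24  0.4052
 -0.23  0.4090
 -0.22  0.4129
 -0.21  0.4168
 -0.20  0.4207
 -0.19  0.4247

σ√T = 0.35 × 0.8165 = 0.2858
d₁ = [ln(480/560) + (0.081 + ½·0.35²)·0.6667] / (σ√T) = (-0.1542 + 0.0948) / 0.2858 = -0.2076 ≈ -0.21
d₂ = -0.2076 − 0.2858 = -0.4933 ≈ -0.49
exp(−rT) = exp(−0.081·0.6667) = 0.9474
C = 480·N(-0.21) − 560·0.9474·N(-0.49) = 480·0.4168 − 560·0.9474·0.3121 = 200.0640 − 165.5828 = 34.4812

$34.48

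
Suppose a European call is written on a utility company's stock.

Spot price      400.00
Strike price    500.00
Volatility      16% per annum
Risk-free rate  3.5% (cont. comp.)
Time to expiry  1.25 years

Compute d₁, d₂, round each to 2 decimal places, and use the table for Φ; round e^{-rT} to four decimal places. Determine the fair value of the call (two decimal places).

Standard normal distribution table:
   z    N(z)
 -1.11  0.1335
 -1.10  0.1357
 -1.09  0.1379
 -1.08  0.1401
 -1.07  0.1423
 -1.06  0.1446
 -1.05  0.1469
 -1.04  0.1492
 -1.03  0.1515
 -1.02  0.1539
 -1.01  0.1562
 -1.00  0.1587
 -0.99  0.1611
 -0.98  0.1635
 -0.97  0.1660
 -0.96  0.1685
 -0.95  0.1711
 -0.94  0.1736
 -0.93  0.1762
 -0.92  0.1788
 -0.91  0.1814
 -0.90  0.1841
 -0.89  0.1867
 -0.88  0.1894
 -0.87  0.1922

σ√T = 0.16·√1.25 = 0.1789
d₁ = [ln(400/500) + (0.035 + 0.16²/2)·1.25] / 0.1789 = [-0.2231 + 0.0598] / 0.1789 = -0.9134 ≈ -0.91
d₂ = d₁ − σ√T = -0.9134 − 0.1789 = -1.0923 ≈ -1.09
exp(−rT) = exp(−0.035·1.25) = 0.9572
N(d₁) = N(-0.91) = 0.1814;  N(d₂) = N(-1.09) = 0.1379
C = 400·0.1814 − 500·0.9572·0.1379 = 72.5600 − 65.9989 = 6.5611

6.56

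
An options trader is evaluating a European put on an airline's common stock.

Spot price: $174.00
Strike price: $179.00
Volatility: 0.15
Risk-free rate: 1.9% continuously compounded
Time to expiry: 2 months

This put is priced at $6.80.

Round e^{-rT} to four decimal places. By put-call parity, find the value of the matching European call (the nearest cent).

$2.37

e^(−rT) = e^(−0.019·0.1667) = 0.9968
Put-call parity: C − P = S − K·e^(−rT) = 174 − 179·0.9968 = 174 − 178.4272 = -4.4272
C = P + (C − P) = 6.80 + (-4.4272) = 2.3728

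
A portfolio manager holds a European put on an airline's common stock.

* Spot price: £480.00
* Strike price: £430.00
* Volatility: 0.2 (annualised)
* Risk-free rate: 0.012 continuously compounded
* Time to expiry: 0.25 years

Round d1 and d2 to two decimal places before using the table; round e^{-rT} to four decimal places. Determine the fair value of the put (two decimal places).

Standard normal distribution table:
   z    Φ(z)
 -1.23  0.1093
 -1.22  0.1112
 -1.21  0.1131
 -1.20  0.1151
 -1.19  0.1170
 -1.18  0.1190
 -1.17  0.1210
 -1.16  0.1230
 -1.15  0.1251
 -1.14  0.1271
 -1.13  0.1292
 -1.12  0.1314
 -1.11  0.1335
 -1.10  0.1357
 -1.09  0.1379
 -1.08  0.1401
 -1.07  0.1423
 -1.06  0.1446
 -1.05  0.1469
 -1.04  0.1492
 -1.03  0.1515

T = 0.25;  σ√T = 0.1000
d₁ = [ln(480/430) + (0.012 + 0.2²/2)·0.25] / 0.1000 = [0.1100 + 0.0080] / 0.1000 = 1.1800 ≈ 1.18
d₂ = d₁ − σ√T = 1.1800 − 0.1000 = 1.0800 ≈ 1.08
exp(−rT) = exp(−0.012·0.25) = 0.9970
N(−d₂) = N(-1.08) = 0.1401;  N(−d₁) = N(-1.18) = 0.1190
P = 430·0.9970·0.1401 − 480·0.1190 = 60.0623 − 57.1200 = 2.9423

£2.94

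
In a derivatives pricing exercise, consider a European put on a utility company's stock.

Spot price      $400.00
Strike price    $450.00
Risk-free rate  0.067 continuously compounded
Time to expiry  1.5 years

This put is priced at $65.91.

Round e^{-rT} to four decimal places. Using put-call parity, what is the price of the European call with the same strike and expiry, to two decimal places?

$58.93

exp(−rT) = exp(−0.067·1.5) = 0.9044
Put-call parity: C − P = S − K·e^(−rT) = 400 − 450·0.9044 = 400 − 406.9800 = -6.9800
C = P + (C − P) = 65.91 + (-6.9800) = 58.9300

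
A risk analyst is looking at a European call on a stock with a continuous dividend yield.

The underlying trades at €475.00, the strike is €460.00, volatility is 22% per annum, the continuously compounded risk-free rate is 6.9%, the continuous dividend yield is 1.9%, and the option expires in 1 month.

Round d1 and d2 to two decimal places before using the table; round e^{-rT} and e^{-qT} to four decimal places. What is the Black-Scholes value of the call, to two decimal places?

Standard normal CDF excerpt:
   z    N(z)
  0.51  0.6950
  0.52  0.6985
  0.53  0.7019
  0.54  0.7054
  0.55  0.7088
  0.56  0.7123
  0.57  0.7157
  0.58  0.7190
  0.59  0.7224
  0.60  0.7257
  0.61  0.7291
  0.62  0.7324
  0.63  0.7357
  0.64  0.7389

T = 0.08333;  σ√T = 0.0635
d₁ = [ln(475/460) + (0.069 − 0.019 + 0.22²/2)·0.08333] / 0.0635 = [0.0321 + 0.0062] / 0.0635 = 0.6026 ⇒ 0.60
d₂ = d₁ − σ√T = 0.6026 − 0.0635 = 0.5391 ⇒ 0.54
e^(−qT) = e^(−0.019·0.08333) = 0.9984;  e^(−rT) = e^(−0.069·0.08333) = 0.9943
C = 475·0.9984·N(0.60) − 460·0.9943·N(0.54) = 475·0.9984·0.7257 − 460·0.9943·0.7054 = 344.1560 − 322.6344 = 21.5215

€21.52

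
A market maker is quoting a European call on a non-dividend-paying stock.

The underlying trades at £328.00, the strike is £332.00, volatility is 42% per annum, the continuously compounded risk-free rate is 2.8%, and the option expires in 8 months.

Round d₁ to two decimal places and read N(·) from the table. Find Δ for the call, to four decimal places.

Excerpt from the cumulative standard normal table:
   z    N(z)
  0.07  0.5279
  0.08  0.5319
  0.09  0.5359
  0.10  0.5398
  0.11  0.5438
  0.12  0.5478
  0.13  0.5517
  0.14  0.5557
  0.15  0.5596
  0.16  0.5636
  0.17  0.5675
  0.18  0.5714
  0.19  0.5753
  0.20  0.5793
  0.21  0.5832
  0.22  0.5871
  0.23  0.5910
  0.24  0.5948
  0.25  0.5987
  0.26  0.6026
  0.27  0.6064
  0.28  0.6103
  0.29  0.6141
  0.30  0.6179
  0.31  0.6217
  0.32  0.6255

0.5753

T = 0.6667;  σ√T = 0.3429
ln(S/K) + (r + σ²/2)T = ln(328/332) + (0.028 + 0.42²/2)·0.6667 = -0.0121 + 0.0775 = 0.0653
d₁ = 0.0653 / 0.3429 = 0.1906 ≈ 0.19
N(d₁) = N(0.19) = 0.5753
Δ_call = N(d₁) = 0.5753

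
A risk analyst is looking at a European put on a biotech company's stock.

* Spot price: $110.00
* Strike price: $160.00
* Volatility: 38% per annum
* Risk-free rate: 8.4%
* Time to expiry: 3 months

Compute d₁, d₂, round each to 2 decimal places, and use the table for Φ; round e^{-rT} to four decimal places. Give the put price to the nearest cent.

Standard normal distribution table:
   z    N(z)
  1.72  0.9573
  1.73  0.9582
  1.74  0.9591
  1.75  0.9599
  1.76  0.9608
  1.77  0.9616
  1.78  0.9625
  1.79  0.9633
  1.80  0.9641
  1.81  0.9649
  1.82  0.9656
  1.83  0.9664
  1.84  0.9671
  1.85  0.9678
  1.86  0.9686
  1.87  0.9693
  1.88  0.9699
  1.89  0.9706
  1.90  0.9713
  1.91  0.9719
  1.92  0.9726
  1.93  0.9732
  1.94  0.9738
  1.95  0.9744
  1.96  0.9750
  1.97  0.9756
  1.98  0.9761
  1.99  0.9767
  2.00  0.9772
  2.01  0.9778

$46.98

σ√T = 0.38 × 0.5000 = 0.1900
d₁ = [ln(110/160) + (0.084 + ½·0.38²)·0.25] / (σ√T) = (-0.3747 + 0.0391) / 0.1900 = -1.7665 → -1.77
d₂ = -1.7665 − 0.1900 = -1.9565 → -1.96
exp(−rT) = exp(−0.084·0.25) = 0.9792
P = 160·0.9792·N(1.96) − 110·N(1.77) = 160·0.9792·0.9750 − 110·0.9616 = 152.7552 − 105.7760 = 46.9792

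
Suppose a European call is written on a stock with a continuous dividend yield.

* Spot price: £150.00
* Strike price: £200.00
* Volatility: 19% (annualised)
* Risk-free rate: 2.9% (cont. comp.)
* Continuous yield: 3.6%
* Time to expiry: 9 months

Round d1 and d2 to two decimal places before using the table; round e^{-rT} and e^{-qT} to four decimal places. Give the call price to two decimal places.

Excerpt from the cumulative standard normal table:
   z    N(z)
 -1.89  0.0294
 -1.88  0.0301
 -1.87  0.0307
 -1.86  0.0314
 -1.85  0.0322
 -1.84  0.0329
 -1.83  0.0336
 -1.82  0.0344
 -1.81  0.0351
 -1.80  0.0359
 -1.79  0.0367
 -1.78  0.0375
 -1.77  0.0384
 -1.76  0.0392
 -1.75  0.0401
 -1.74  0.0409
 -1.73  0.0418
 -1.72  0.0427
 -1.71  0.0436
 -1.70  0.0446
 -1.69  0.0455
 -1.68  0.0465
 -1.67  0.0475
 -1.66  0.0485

£0.37

T = 0.75;  σ√T = 0.1645
d₁ = [ln(150/200) + (0.029 − 0.036 + ½·0.19²)·0.75] / (σ√T) = (-0.2877 + 0.0083) / 0.1645 = -1.6980 which rounds to -1.70
d₂ = -1.6980 − 0.1645 = -1.8625 which rounds to -1.86
exp(−qT) = exp(−0.036·0.75) = 0.9734;  exp(−rT) = exp(−0.029·0.75) = 0.9785
N(d₁) = N(-1.70) = 0.0446;  N(d₂) = N(-1.86) = 0.0314
C = 150·0.9734·0.0446 − 200·0.9785·0.0314 = 6.5120 − 6.1450 = 0.3671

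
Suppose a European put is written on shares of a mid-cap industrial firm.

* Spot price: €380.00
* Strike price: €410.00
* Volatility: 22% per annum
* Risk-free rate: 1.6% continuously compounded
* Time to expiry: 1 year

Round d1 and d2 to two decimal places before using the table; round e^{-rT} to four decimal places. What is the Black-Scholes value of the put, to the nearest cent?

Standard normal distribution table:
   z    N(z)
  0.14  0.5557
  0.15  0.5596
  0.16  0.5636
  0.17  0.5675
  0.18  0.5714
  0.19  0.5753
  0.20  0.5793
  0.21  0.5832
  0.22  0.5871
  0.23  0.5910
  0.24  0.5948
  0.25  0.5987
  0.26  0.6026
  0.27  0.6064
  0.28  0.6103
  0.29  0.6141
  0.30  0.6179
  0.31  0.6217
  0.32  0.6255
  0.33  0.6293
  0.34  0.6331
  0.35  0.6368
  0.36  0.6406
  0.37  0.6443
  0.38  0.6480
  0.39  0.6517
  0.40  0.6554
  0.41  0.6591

€47.29

σ√T = 0.22·√1 = 0.2200
ln(S/K) + (r + σ²/2)T = ln(380/410) + (0.016 + 0.22²/2)·1 = -0.0760 + 0.0402 = -0.0358
d₁ = -0.0358 / 0.2200 = -0.1627 ⇒ -0.16
d₂ = d₁ − σ√T = -0.1627 − 0.2200 = -0.3827 ⇒ -0.38
exp(−rT) = exp(−0.016·1) = 0.9841
N(−d₂) = N(0.38) = 0.6480;  N(−d₁) = N(0.16) = 0.5636
P = 410·0.9841·0.6480 − 380·0.5636 = 261.4557 − 214.1680 = 47.2877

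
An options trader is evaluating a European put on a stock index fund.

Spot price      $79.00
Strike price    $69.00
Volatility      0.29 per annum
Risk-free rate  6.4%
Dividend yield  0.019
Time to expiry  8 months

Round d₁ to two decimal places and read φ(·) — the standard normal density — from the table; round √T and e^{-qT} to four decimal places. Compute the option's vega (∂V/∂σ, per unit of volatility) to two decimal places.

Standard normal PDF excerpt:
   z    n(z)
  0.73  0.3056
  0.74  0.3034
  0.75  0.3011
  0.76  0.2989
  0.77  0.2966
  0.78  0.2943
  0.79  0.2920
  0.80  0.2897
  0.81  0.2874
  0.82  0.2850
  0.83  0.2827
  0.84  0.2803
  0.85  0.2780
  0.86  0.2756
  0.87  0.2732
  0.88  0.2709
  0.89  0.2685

σ√T = 0.29·√0.6667 = 0.2368
d₁ = [ln(79/69) + (0.064 − 0.019 + ½·0.29²)·0.6667] / (σ√T) = (0.1353 + 0.0580) / 0.2368 = 0.8167 ≈ 0.82
√T = √0.6667 = 0.8165
φ(d₁) = φ(0.82) = 0.2850
exp(−qT) = exp(−0.019·0.6667) = 0.9874
vega = S·exp(−qT)·φ(d₁)·√T = 79·0.9874·0.2850·0.8165 = 18.1519

18.15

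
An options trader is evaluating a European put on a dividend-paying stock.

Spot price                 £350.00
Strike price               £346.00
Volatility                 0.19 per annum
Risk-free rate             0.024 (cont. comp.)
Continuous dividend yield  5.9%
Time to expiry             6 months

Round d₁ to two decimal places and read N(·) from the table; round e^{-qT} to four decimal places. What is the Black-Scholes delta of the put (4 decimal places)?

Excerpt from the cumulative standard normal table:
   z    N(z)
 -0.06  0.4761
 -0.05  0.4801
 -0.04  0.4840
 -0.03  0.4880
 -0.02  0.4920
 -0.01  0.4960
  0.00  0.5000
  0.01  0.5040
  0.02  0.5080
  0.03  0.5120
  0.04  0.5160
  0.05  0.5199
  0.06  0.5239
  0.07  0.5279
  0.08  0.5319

-0.4777

σ√T = 0.19·√0.5 = 0.1344
ln(S/K) + (r − q + σ²/2)T = ln(350/346) + (0.024 − 0.059 + 0.19²/2)·0.5 = 0.0115 − 0.0085 = 0.0030
d₁ = 0.0030 / 0.1344 = 0.0225 ⇒ 0.02
N(d₁) = N(0.02) = 0.5080
Δ_put = exp(−qT)·(N(d₁) − 1) = 0.9709·(0.5080 − 1) = -0.4777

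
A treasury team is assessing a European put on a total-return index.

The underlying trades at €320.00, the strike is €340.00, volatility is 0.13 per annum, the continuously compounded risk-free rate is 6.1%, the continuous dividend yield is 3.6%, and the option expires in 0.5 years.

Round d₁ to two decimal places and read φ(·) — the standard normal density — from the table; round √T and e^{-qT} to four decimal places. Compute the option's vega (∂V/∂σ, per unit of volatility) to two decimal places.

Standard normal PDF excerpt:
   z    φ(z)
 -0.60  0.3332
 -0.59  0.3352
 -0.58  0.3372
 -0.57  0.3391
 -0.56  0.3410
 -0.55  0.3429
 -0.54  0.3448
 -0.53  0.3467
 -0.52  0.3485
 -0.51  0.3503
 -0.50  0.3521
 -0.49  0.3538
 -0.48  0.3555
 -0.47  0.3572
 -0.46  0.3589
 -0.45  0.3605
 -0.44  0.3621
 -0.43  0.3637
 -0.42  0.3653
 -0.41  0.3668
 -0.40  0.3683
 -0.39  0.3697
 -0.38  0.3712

T = 0.5;  σ√T = 0.0919
d₁ = [ln(320/340) + (0.061 − 0.036 + ½·0.13²)·0.5] / (σ√T) = (-0.0606 + 0.0167) / 0.0919 = -0.4776 ⇒ -0.48
√T = √0.5 = 0.7071
φ(d₁) = φ(-0.48) = 0.3555
exp(−qT) = exp(−0.036·0.5) = 0.9822
vega = S·exp(−qT)·φ(d₁)·√T = 320·0.9822·0.3555·0.7071 = 79.0079

79.01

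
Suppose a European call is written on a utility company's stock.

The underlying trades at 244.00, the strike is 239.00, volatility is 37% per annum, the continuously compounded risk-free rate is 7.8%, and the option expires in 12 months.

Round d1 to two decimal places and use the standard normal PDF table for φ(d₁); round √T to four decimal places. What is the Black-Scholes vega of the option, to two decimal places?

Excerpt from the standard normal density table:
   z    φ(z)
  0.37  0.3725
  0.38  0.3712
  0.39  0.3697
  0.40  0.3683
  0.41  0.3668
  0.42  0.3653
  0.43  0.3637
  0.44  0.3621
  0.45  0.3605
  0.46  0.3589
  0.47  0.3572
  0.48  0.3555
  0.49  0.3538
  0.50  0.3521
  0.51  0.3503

σ√T = 0.37 × 1.0000 = 0.3700
d₁ = [ln(244/239) + (0.078 + 0.37²/2)·1] / 0.3700 = [0.0207 + 0.1464] / 0.3700 = 0.4518 ⇒ 0.45
√T = √1 = 1.0000
φ(d₁) = φ(0.45) = 0.3605
vega = S·φ(d₁)·√T = 244·0.3605·1.0000 = 87.9620
(Call and put vega coincide under Black-Scholes.)

87.96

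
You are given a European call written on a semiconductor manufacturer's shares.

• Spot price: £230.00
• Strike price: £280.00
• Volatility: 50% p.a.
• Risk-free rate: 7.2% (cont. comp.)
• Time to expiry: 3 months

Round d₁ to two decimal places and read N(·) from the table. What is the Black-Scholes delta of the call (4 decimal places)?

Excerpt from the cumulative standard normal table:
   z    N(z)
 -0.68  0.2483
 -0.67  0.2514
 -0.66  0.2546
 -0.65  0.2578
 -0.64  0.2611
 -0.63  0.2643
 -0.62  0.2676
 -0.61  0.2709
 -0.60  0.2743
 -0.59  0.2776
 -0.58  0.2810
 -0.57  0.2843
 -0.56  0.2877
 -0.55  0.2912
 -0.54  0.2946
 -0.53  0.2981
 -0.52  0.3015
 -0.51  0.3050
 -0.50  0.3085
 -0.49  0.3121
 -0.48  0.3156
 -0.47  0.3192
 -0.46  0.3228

0.2776

σ√T = 0.5·√0.25 = 0.2500
d₁ = [ln(230/280) + (0.072 + ½·0.5²)·0.25] / (σ√T) = (-0.1967 + 0.0493) / 0.2500 = -0.5898 → -0.59
N(d₁) = N(-0.59) = 0.2776
Δ_call = N(d₁) = 0.2776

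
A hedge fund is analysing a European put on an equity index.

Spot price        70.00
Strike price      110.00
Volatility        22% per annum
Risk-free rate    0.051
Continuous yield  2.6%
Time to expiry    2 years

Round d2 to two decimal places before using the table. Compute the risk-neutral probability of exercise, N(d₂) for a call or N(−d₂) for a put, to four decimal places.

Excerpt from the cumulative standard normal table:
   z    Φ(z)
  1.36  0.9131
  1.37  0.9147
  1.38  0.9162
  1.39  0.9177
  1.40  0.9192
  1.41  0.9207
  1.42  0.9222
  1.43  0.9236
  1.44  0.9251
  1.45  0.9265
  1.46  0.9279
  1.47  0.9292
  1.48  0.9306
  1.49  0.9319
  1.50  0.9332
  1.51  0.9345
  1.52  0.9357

0.9265

T = 2;  σ√T = 0.3111
d₁ = [ln(70/110) + (0.051 − 0.026 + 0.22²/2)·2] / 0.3111 = [-0.4520 + 0.0984] / 0.3111 = -1.1365 ≈ -1.14
d₂ = d₁ − σ√T = -1.1365 − 0.3111 = -1.4476 ≈ -1.45
Pr(exercise) under Q = N(−d₂) = N(1.45) = 0.9265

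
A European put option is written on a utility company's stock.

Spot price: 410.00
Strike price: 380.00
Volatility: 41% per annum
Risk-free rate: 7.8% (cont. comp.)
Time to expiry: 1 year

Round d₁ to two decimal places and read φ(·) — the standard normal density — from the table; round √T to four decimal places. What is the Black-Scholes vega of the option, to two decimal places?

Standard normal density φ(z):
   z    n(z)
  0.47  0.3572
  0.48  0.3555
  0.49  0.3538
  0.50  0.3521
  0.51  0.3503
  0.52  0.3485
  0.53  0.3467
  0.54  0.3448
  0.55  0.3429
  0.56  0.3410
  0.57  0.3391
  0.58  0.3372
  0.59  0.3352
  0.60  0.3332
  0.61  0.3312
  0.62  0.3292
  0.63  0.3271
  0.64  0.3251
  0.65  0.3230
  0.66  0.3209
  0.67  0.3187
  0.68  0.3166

138.25

T = 1;  σ√T = 0.4100
d₁ = [ln(410/380) + (0.078 + 0.41²/2)·1] / 0.4100 = [0.0760 + 0.1620] / 0.4100 = 0.5806 ≈ 0.58
√T = √1 = 1.0000
φ(d₁) = φ(0.58) = 0.3372
vega = S·φ(d₁)·√T = 410·0.3372·1.0000 = 138.2520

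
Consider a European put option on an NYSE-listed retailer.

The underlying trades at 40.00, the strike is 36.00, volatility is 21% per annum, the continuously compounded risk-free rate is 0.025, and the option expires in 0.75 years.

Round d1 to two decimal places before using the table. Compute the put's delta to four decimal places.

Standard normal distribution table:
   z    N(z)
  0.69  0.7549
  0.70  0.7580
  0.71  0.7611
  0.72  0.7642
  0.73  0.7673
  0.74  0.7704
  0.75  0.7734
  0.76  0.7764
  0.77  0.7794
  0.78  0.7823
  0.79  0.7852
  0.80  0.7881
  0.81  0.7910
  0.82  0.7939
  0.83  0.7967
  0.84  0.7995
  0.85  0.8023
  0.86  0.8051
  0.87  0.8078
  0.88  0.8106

-0.2206

σ√T = 0.21 × 0.8660 = 0.1819
ln(S/K) + (r + σ²/2)T = ln(40/36) + (0.025 + 0.21²/2)·0.75 = 0.1054 + 0.0353 = 0.1406
d₁ = 0.1406 / 0.1819 = 0.7734 ⇒ 0.77
N(d₁) = N(0.77) = 0.7794
Δ_put = N(d₁) − 1 = 0.7794 − 1 = -0.2206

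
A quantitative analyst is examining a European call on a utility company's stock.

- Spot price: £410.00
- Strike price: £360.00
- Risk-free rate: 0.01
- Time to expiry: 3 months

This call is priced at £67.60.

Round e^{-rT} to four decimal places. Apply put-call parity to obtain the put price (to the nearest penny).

£16.70

e^(−rT) = e^(−0.01·0.25) = 0.9975
Put-call parity: C − P = S − K·e^(−rT) = 410 − 360·0.9975 = 410 − 359.1000 = 50.9000
P = C − (C − P) = 67.60 − (50.9000) = 16.7000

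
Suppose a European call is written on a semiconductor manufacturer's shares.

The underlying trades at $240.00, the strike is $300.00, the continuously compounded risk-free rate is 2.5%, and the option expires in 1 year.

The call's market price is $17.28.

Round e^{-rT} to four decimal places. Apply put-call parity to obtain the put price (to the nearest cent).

$69.87

exp(−rT) = exp(−0.025·1) = 0.9753
Put-call parity: C − P = S − K·e^(−rT) = 240 − 300·0.9753 = 240 − 292.5900 = -52.5900
P = C − (C − P) = 17.28 − (-52.5900) = 69.8700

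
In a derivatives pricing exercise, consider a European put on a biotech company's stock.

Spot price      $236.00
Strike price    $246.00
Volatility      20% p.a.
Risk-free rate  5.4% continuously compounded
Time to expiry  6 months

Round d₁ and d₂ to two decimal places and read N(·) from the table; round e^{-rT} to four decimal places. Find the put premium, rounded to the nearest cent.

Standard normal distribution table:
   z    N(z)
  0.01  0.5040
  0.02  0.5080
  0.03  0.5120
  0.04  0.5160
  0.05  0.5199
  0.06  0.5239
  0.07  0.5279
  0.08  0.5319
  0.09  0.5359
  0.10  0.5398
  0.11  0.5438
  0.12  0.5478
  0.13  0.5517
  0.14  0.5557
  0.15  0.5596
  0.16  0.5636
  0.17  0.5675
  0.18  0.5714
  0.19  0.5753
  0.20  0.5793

$15.06

σ√T = 0.2 × 0.7071 = 0.1414
d₁ = [ln(236/246) + (0.054 + ½·0.2²)·0.5] / (σ√T) = (-0.0415 + 0.0370) / 0.1414 = -0.0318 ≈ -0.03
d₂ = -0.0318 − 0.1414 = -0.1732 ≈ -0.17
exp(−rT) = exp(−0.054·0.5) = 0.9734
N(−d₂) = N(0.17) = 0.5675;  N(−d₁) = N(0.03) = 0.5120
P = 246·0.9734·0.5675 − 236·0.5120 = 135.8915 − 120.8320 = 15.0595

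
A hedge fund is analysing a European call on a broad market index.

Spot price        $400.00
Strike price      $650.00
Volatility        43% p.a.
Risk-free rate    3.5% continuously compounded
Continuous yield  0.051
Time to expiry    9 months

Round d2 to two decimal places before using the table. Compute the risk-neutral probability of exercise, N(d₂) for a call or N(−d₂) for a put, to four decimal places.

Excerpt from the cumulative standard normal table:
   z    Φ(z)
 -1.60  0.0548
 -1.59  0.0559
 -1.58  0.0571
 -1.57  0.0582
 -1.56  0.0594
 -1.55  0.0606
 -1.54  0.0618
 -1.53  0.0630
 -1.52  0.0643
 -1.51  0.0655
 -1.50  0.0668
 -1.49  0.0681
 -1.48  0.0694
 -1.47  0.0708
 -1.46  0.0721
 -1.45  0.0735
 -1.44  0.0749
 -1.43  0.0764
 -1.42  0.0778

σ√T = 0.43 × 0.8660 = 0.3724
ln(S/K) + (r − q + σ²/2)T = ln(400/650) + (0.035 − 0.051 + 0.43²/2)·0.75 = -0.4855 + 0.0573 = -0.4282
d₁ = -0.4282 / 0.3724 = -1.1498 → -1.15
d₂ = d₁ − σ√T = -1.1498 − 0.3724 = -1.5222 → -1.52
Pr(exercise) under Q = N(d₂) = 0.0643

0.0643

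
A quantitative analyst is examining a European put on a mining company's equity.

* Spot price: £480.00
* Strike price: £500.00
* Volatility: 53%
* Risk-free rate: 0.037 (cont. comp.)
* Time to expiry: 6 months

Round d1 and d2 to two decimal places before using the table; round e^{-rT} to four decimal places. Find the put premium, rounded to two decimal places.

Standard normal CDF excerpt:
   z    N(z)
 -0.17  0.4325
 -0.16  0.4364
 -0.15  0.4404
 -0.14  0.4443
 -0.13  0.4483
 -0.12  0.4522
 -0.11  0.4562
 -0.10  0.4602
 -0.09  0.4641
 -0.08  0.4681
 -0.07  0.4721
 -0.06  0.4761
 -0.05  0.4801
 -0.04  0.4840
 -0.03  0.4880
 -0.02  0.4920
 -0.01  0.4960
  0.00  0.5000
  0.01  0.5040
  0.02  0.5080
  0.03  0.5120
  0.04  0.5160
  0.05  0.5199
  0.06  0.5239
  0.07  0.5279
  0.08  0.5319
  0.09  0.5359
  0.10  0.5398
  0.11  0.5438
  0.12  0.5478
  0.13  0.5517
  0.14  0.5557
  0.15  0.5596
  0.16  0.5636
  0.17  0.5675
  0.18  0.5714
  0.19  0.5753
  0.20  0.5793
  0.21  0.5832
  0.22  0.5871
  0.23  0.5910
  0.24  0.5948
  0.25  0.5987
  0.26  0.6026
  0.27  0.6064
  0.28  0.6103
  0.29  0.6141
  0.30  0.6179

σ√T = 0.53·√0.5 = 0.3748
d₁ = [ln(480/500) + (0.037 + ½·0.53²)·0.5] / (σ√T) = (-0.0408 + 0.0887) / 0.3748 = 0.1278 ≈ 0.13
d₂ = 0.1278 − 0.3748 = -0.2469 ≈ -0.25
exp(−rT) = exp(−0.037·0.5) = 0.9817
P = 500·0.9817·N(0.25) − 480·N(-0.13) = 500·0.9817·0.5987 − 480·0.4483 = 293.8719 − 215.1840 = 78.6879

£78.69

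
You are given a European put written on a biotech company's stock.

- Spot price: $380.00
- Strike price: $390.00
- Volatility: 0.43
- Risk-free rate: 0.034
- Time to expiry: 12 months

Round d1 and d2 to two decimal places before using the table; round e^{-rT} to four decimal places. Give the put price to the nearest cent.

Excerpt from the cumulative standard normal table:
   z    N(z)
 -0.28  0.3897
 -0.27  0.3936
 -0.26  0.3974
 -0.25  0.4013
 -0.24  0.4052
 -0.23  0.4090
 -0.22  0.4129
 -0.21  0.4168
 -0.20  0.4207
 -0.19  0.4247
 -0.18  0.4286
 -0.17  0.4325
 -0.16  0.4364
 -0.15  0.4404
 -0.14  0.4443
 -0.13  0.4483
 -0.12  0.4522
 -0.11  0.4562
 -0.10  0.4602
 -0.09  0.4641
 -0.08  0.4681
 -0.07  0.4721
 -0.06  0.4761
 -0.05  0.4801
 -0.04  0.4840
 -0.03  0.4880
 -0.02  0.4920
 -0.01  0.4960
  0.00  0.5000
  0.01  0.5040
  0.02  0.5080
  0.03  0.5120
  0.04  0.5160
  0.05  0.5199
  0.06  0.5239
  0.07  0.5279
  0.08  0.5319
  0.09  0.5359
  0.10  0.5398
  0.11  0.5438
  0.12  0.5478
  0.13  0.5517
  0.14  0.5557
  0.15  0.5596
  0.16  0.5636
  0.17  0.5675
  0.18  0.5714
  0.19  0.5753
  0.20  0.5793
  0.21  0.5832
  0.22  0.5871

$62.96

T = 1;  σ√T = 0.4300
d₁ = [ln(380/390) + (0.034 + ½·0.43²)·1] / (σ√T) = (-0.0260 + 0.1265) / 0.4300 = 0.2337 → 0.23
d₂ = 0.2337 − 0.4300 = -0.1963 → -0.20
exp(−rT) = exp(−0.034·1) = 0.9666
P = 390·0.9666·N(0.20) − 380·N(-0.23) = 390·0.9666·0.5793 − 380·0.4090 = 218.3810 − 155.4200 = 62.9610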